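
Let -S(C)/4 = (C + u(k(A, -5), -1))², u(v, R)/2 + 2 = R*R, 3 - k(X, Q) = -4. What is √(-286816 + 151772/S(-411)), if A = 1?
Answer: I*√48921956247/413 ≈ 535.55*I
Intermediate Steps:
k(X, Q) = 7 (k(X, Q) = 3 - 1*(-4) = 3 + 4 = 7)
u(v, R) = -4 + 2*R² (u(v, R) = -4 + 2*(R*R) = -4 + 2*R²)
S(C) = -4*(-2 + C)² (S(C) = -4*(C + (-4 + 2*(-1)²))² = -4*(C + (-4 + 2*1))² = -4*(C + (-4 + 2))² = -4*(C - 2)² = -4*(-2 + C)²)
√(-286816 + 151772/S(-411)) = √(-286816 + 151772/((-4*(-2 - 411)²))) = √(-286816 + 151772/((-4*(-413)²))) = √(-286816 + 151772/((-4*170569))) = √(-286816 + 151772/(-682276)) = √(-286816 + 151772*(-1/682276)) = √(-286816 - 37943/170569) = √(-48921956247/170569) = I*√48921956247/413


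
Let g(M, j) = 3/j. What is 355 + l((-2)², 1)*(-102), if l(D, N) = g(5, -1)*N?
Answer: 661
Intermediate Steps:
l(D, N) = -3*N (l(D, N) = (3/(-1))*N = (3*(-1))*N = -3*N)
355 + l((-2)², 1)*(-102) = 355 - 3*1*(-102) = 355 - 3*(-102) = 355 + 306 = 661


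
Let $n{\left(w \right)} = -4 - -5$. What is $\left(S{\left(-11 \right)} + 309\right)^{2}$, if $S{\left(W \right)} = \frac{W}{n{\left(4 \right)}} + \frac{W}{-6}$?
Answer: $\frac{3236401}{36} \approx 89900.0$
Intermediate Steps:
$n{\left(w \right)} = 1$ ($n{\left(w \right)} = -4 + 5 = 1$)
$S{\left(W \right)} = \frac{5 W}{6}$ ($S{\left(W \right)} = \frac{W}{1} + \frac{W}{-6} = W 1 + W \left(- \frac{1}{6}\right) = W - \frac{W}{6} = \frac{5 W}{6}$)
$\left(S{\left(-11 \right)} + 309\right)^{2} = \left(\frac{5}{6} \left(-11\right) + 309\right)^{2} = \left(- \frac{55}{6} + 309\right)^{2} = \left(\frac{1799}{6}\right)^{2} = \frac{3236401}{36}$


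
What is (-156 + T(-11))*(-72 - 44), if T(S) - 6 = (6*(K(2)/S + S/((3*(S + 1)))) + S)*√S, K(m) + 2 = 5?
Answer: 17400 + 66584*I*√11/55 ≈ 17400.0 + 4015.2*I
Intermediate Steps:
K(m) = 3 (K(m) = -2 + 5 = 3)
T(S) = 6 + √S*(S + 18/S + 6*S/(3 + 3*S)) (T(S) = 6 + (6*(3/S + S/((3*(S + 1)))) + S)*√S = 6 + (6*(3/S + S/((3*(1 + S)))) + S)*√S = 6 + (6*(3/S + S/(3 + 3*S)) + S)*√S = 6 + ((18/S + 6*S/(3 + 3*S)) + S)*√S = 6 + (S + 18/S + 6*S/(3 + 3*S))*√S = 6 + √S*(S + 18/S + 6*S/(3 + 3*S)))
(-156 + T(-11))*(-72 - 44) = (-156 + (18 + (-11)³ + 3*(-11)² + 6*√(-11) + 6*(-11)^(3/2) + 18*(-11))/(√(-11)*(1 - 11)))*(-72 - 44) = (-156 - I*√11/11*(18 - 1331 + 3*121 + 6*(I*√11) + 6*(-11*I*√11) - 198)/(-10))*(-116) = (-156 - I*√11/11*(-⅒)*(18 - 1331 + 363 + 6*I*√11 - 66*I*√11 - 198))*(-116) = (-156 - I*√11/11*(-⅒)*(-1148 - 60*I*√11))*(-116) = (-156 + I*√11*(-1148 - 60*I*√11)/110)*(-116) = 18096 - 58*I*√11*(-1148 - 60*I*√11)/55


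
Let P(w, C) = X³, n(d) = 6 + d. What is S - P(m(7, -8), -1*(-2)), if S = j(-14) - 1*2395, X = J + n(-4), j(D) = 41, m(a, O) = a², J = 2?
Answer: -2418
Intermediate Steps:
X = 4 (X = 2 + (6 - 4) = 2 + 2 = 4)
P(w, C) = 64 (P(w, C) = 4³ = 64)
S = -2354 (S = 41 - 1*2395 = 41 - 2395 = -2354)
S - P(m(7, -8), -1*(-2)) = -2354 - 1*64 = -2354 - 64 = -2418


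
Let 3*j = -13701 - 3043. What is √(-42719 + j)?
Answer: I*√434703/3 ≈ 219.77*I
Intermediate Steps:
j = -16744/3 (j = (-13701 - 3043)/3 = (⅓)*(-16744) = -16744/3 ≈ -5581.3)
√(-42719 + j) = √(-42719 - 16744/3) = √(-144901/3) = I*√434703/3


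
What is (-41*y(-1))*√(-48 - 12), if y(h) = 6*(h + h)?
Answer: 984*I*√15 ≈ 3811.0*I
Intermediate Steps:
y(h) = 12*h (y(h) = 6*(2*h) = 12*h)
(-41*y(-1))*√(-48 - 12) = (-492*(-1))*√(-48 - 12) = (-41*(-12))*√(-60) = 492*(2*I*√15) = 984*I*√15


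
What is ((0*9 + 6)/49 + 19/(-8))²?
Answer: 779689/153664 ≈ 5.0740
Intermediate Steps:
((0*9 + 6)/49 + 19/(-8))² = ((0 + 6)*(1/49) + 19*(-⅛))² = (6*(1/49) - 19/8)² = (6/49 - 19/8)² = (-883/392)² = 779689/153664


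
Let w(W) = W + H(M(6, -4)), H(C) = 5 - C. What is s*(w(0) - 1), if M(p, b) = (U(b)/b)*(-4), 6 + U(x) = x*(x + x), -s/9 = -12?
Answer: -2376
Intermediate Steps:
s = 108 (s = -9*(-12) = 108)
U(x) = -6 + 2*x**2 (U(x) = -6 + x*(x + x) = -6 + x*(2*x) = -6 + 2*x**2)
M(p, b) = -4*(-6 + 2*b**2)/b (M(p, b) = ((-6 + 2*b**2)/b)*(-4) = -4*(-6 + 2*b**2)/b)
w(W) = -21 + W (w(W) = W + (5 - (-8*(-4) + 24/(-4))) = W + (5 - (32 + 24*(-1/4))) = W + (5 - (32 - 6)) = W + (5 - 1*26) = W + (5 - 26) = W - 21 = -21 + W)
s*(w(0) - 1) = 108*((-21 + 0) - 1) = 108*(-21 - 1) = 108*(-22) = -2376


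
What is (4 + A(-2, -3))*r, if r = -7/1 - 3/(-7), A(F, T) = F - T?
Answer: -230/7 ≈ -32.857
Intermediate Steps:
r = -46/7 (r = -7*1 - 3*(-1/7) = -7 + 3/7 = -46/7 ≈ -6.5714)
(4 + A(-2, -3))*r = (4 + (-2 - 1*(-3)))*(-46/7) = (4 + (-2 + 3))*(-46/7) = (4 + 1)*(-46/7) = 5*(-46/7) = -230/7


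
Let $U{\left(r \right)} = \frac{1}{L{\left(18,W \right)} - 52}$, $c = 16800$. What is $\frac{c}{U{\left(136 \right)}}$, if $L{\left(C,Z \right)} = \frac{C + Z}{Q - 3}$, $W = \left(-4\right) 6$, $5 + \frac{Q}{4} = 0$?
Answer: $- \frac{19992000}{23} \approx -8.6922 \cdot 10^{5}$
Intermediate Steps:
$Q = -20$ ($Q = -20 + 4 \cdot 0 = -20 + 0 = -20$)
$W = -24$
$L{\left(C,Z \right)} = - \frac{C}{23} - \frac{Z}{23}$ ($L{\left(C,Z \right)} = \frac{C + Z}{-20 - 3} = \frac{C + Z}{-23} = \left(C + Z\right) \left(- \frac{1}{23}\right) = - \frac{C}{23} - \frac{Z}{23}$)
$U{\left(r \right)} = - \frac{23}{1190}$ ($U{\left(r \right)} = \frac{1}{\left(\left(- \frac{1}{23}\right) 18 - - \frac{24}{23}\right) - 52} = \frac{1}{\left(- \frac{18}{23} + \frac{24}{23}\right) - 52} = \frac{1}{\frac{6}{23} - 52} = \frac{1}{- \frac{1190}{23}} = - \frac{23}{1190}$)
$\frac{c}{U{\left(136 \right)}} = \frac{16800}{- \frac{23}{1190}} = 16800 \left(- \frac{1190}{23}\right) = - \frac{19992000}{23}$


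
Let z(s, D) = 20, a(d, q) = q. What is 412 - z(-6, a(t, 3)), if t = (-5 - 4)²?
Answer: 392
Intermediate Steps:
t = 81 (t = (-9)² = 81)
412 - z(-6, a(t, 3)) = 412 - 1*20 = 412 - 20 = 392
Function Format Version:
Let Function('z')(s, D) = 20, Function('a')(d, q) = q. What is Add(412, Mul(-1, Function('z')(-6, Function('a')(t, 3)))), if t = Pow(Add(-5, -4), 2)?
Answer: 392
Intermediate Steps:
t = 81 (t = Pow(-9, 2) = 81)
Add(412, Mul(-1, Function('z')(-6, Function('a')(t, 3)))) = Add(412, Mul(-1, 20)) = Add(412, -20) = 392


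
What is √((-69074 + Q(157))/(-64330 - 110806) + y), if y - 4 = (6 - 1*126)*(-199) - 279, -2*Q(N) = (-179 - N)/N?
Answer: √278856931871055005/3437044 ≈ 153.64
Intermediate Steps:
Q(N) = -(-179 - N)/(2*N)
y = 23605 (y = 4 + ((6 - 1*126)*(-199) - 279) = 4 + ((6 - 126)*(-199) - 279) = 4 + (-120*(-199) - 279) = 4 + (23880 - 279) = 4 + 23601 = 23605)
√((-69074 + Q(157))/(-64330 - 110806) + y) = √((-69074 + (½)*(179 + 157)/157)/(-64330 - 110806) + 23605) = √((-69074 + (½)*(1/157)*336)/(-175136) + 23605) = √((-69074 + 168/157)*(-1/175136) + 23605) = √(-10844450/157*(-1/175136) + 23605) = √(5422225/13748176 + 23605) = √(324531116705/13748176) = √278856931871055005/3437044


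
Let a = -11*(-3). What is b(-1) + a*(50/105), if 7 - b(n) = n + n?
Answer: 173/7 ≈ 24.714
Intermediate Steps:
b(n) = 7 - 2*n (b(n) = 7 - (n + n) = 7 - 2*n)
a = 33
b(-1) + a*(50/105) = (7 - 2*(-1)) + 33*(50/105) = (7 + 2) + 33*(50*(1/105)) = 9 + 33*(10/21) = 9 + 110/7 = 173/7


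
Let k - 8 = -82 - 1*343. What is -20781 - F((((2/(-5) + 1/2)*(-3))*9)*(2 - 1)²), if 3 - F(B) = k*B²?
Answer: -2382393/100 ≈ -23824.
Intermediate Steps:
k = -417 (k = 8 + (-82 - 1*343) = 8 + (-82 - 343) = 8 - 425 = -417)
F(B) = 3 + 417*B² (F(B) = 3 - (-417)*B² = 3 + 417*B²)
-20781 - F((((2/(-5) + 1/2)*(-3))*9)*(2 - 1)²) = -20781 - (3 + 417*((((2/(-5) + 1/2)*(-3))*9)*(2 - 1)²)²) = -20781 - (3 + 417*((((2*(-⅕) + 1*(½))*(-3))*9)*1²)²) = -20781 - (3 + 417*((((-⅖ + ½)*(-3))*9)*1)²) = -20781 - (3 + 417*((((⅒)*(-3))*9)*1)²) = -20781 - (3 + 417*(-3/10*9*1)²) = -20781 - (3 + 417*(-27/10*1)²) = -20781 - (3 + 417*(-27/10)²) = -20781 - (3 + 417*(729/100)) = -20781 - (3 + 303993/100) = -20781 - 1*304293/100 = -20781 - 304293/100 = -2382393/100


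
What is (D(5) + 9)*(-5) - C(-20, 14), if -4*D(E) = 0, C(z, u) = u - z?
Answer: -79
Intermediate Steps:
D(E) = 0 (D(E) = -¼*0 = 0)
(D(5) + 9)*(-5) - C(-20, 14) = (0 + 9)*(-5) - (14 - 1*(-20)) = 9*(-5) - (14 + 20) = -45 - 1*34 = -45 - 34 = -79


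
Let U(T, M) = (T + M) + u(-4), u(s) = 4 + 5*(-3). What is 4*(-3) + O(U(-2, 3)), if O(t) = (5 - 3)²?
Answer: -8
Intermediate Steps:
u(s) = -11 (u(s) = 4 - 15 = -11)
U(T, M) = -11 + M + T (U(T, M) = (T + M) - 11 = (M + T) - 11 = -11 + M + T)
O(t) = 4 (O(t) = 2² = 4)
4*(-3) + O(U(-2, 3)) = 4*(-3) + 4 = -12 + 4 = -8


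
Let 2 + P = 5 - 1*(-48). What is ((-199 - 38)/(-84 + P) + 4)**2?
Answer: 15129/121 ≈ 125.03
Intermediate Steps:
P = 51 (P = -2 + (5 - 1*(-48)) = -2 + (5 + 48) = -2 + 53 = 51)
((-199 - 38)/(-84 + P) + 4)**2 = ((-199 - 38)/(-84 + 51) + 4)**2 = (-237/(-33) + 4)**2 = (-237*(-1/33) + 4)**2 = (79/11 + 4)**2 = (123/11)**2 = 15129/121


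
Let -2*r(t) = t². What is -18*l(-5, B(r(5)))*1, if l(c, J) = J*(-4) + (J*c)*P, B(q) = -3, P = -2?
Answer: 324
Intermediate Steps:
r(t) = -t²/2
l(c, J) = -4*J - 2*J*c (l(c, J) = J*(-4) + (J*c)*(-2) = -4*J - 2*J*c)
-18*l(-5, B(r(5)))*1 = -(-36)*(-3)*(2 - 5)*1 = -(-36)*(-3)*(-3)*1 = -18*(-18)*1 = 324*1 = 324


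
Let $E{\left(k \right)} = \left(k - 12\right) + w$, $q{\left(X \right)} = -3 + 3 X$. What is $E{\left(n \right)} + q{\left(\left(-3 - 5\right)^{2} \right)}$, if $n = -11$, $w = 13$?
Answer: $179$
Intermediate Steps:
$E{\left(k \right)} = 1 + k$ ($E{\left(k \right)} = \left(k - 12\right) + 13 = \left(-12 + k\right) + 13 = 1 + k$)
$E{\left(n \right)} + q{\left(\left(-3 - 5\right)^{2} \right)} = \left(1 - 11\right) - \left(3 - 3 \left(-3 - 5\right)^{2}\right) = -10 - \left(3 - 3 \left(-8\right)^{2}\right) = -10 + \left(-3 + 3 \cdot 64\right) = -10 + \left(-3 + 192\right) = -10 + 189 = 179$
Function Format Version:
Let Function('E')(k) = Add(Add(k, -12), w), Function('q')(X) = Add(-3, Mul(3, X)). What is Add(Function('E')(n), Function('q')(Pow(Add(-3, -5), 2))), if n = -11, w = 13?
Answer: 179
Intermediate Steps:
Function('E')(k) = Add(1, k) (Function('E')(k) = Add(Add(k, -12), 13) = Add(Add(-12, k), 13) = Add(1, k))
Add(Function('E')(n), Function('q')(Pow(Add(-3, -5), 2))) = Add(Add(1, -11), Add(-3, Mul(3, Pow(Add(-3, -5), 2)))) = Add(-10, Add(-3, Mul(3, Pow(-8, 2)))) = Add(-10, Add(-3, Mul(3, 64))) = Add(-10, Add(-3, 192)) = Add(-10, 189) = 179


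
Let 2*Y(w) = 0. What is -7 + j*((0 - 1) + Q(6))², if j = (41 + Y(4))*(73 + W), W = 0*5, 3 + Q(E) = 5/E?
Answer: 1080221/36 ≈ 30006.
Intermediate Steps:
Y(w) = 0 (Y(w) = (½)*0 = 0)
Q(E) = -3 + 5/E
W = 0
j = 2993 (j = (41 + 0)*(73 + 0) = 41*73 = 2993)
-7 + j*((0 - 1) + Q(6))² = -7 + 2993*((0 - 1) + (-3 + 5/6))² = -7 + 2993*(-1 + (-3 + 5*(⅙)))² = -7 + 2993*(-1 + (-3 + ⅚))² = -7 + 2993*(-1 - 13/6)² = -7 + 2993*(-19/6)² = -7 + 2993*(361/36) = -7 + 1080473/36 = 1080221/36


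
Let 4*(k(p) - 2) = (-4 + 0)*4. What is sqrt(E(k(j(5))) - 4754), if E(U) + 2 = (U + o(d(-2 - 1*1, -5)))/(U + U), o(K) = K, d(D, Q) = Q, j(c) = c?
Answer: 3*I*sqrt(2113)/2 ≈ 68.951*I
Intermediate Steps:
k(p) = -2 (k(p) = 2 + ((-4 + 0)*4)/4 = 2 + (-4*4)/4 = 2 + (1/4)*(-16) = 2 - 4 = -2)
E(U) = -2 + (-5 + U)/(2*U) (E(U) = -2 + (U - 5)/(U + U) = -2 + (-5 + U)/((2*U)) = -2 + (-5 + U)*(1/(2*U)) = -2 + (-5 + U)/(2*U))
sqrt(E(k(j(5))) - 4754) = sqrt((1/2)*(-5 - 3*(-2))/(-2) - 4754) = sqrt((1/2)*(-1/2)*(-5 + 6) - 4754) = sqrt((1/2)*(-1/2)*1 - 4754) = sqrt(-1/4 - 4754) = sqrt(-19017/4) = 3*I*sqrt(2113)/2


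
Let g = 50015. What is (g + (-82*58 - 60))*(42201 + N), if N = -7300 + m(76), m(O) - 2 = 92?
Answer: 1581739005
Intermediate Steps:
m(O) = 94 (m(O) = 2 + 92 = 94)
N = -7206 (N = -7300 + 94 = -7206)
(g + (-82*58 - 60))*(42201 + N) = (50015 + (-82*58 - 60))*(42201 - 7206) = (50015 + (-4756 - 60))*34995 = (50015 - 4816)*34995 = 45199*34995 = 1581739005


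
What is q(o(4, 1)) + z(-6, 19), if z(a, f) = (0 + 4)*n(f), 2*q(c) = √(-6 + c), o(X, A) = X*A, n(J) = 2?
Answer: 8 + I*√2/2 ≈ 8.0 + 0.70711*I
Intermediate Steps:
o(X, A) = A*X
q(c) = √(-6 + c)/2
z(a, f) = 8 (z(a, f) = (0 + 4)*2 = 4*2 = 8)
q(o(4, 1)) + z(-6, 19) = √(-6 + 1*4)/2 + 8 = √(-6 + 4)/2 + 8 = √(-2)/2 + 8 = (I*√2)/2 + 8 = I*√2/2 + 8 = 8 + I*√2/2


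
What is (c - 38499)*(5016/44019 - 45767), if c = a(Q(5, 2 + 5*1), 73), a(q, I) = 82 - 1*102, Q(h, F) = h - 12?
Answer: 25866953694361/14673 ≈ 1.7629e+9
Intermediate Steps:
Q(h, F) = -12 + h
a(q, I) = -20 (a(q, I) = 82 - 102 = -20)
c = -20
(c - 38499)*(5016/44019 - 45767) = (-20 - 38499)*(5016/44019 - 45767) = -38519*(5016*(1/44019) - 45767) = -38519*(1672/14673 - 45767) = -38519*(-671537519/14673) = 25866953694361/14673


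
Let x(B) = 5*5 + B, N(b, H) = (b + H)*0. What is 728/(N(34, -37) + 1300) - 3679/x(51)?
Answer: -90911/1900 ≈ -47.848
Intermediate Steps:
N(b, H) = 0 (N(b, H) = (H + b)*0 = 0)
x(B) = 25 + B
728/(N(34, -37) + 1300) - 3679/x(51) = 728/(0 + 1300) - 3679/(25 + 51) = 728/1300 - 3679/76 = 728*(1/1300) - 3679*1/76 = 14/25 - 3679/76 = -90911/1900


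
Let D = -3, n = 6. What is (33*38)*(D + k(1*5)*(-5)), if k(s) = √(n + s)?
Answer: -3762 - 6270*√11 ≈ -24557.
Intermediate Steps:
k(s) = √(6 + s)
(33*38)*(D + k(1*5)*(-5)) = (33*38)*(-3 + √(6 + 1*5)*(-5)) = 1254*(-3 + √(6 + 5)*(-5)) = 1254*(-3 + √11*(-5)) = 1254*(-3 - 5*√11) = -3762 - 6270*√11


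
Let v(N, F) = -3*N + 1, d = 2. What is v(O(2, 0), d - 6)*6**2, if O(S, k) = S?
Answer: -180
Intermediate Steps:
v(N, F) = 1 - 3*N
v(O(2, 0), d - 6)*6**2 = (1 - 3*2)*6**2 = (1 - 6)*36 = -5*36 = -180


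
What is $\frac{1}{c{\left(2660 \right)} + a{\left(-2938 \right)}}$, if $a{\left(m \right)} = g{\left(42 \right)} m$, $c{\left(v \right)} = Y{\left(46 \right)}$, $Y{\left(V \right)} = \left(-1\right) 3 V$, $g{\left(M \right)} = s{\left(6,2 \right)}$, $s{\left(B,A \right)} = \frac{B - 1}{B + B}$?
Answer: $- \frac{6}{8173} \approx -0.00073412$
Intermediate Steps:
$s{\left(B,A \right)} = \frac{-1 + B}{2 B}$
$g{\left(M \right)} = \frac{5}{12}$ ($g{\left(M \right)} = \frac{-1 + 6}{2 \cdot 6} = \frac{1}{2} \cdot \frac{1}{6} \cdot 5 = \frac{5}{12}$)
$Y{\left(V \right)} = - 3 V$
$c{\left(v \right)} = -138$ ($c{\left(v \right)} = \left(-3\right) 46 = -138$)
$a{\left(m \right)} = \frac{5 m}{12}$
$\frac{1}{c{\left(2660 \right)} + a{\left(-2938 \right)}} = \frac{1}{-138 + \frac{5}{12} \left(-2938\right)} = \frac{1}{-138 - \frac{7345}{6}} = \frac{1}{- \frac{8173}{6}} = - \frac{6}{8173}$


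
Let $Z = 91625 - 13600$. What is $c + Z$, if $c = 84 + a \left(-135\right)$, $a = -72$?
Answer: $87829$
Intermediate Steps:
$c = 9804$ ($c = 84 - -9720 = 84 + 9720 = 9804$)
$Z = 78025$ ($Z = 91625 - 13600 = 78025$)
$c + Z = 9804 + 78025 = 87829$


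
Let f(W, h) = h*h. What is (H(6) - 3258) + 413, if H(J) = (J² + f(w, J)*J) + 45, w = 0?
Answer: -2548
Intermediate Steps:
f(W, h) = h²
H(J) = 45 + J² + J³ (H(J) = (J² + J²*J) + 45 = (J² + J³) + 45 = 45 + J² + J³)
(H(6) - 3258) + 413 = ((45 + 6² + 6³) - 3258) + 413 = ((45 + 36 + 216) - 3258) + 413 = (297 - 3258) + 413 = -2961 + 413 = -2548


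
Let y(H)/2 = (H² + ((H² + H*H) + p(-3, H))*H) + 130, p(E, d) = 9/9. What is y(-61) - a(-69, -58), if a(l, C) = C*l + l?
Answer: -904277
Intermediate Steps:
p(E, d) = 1 (p(E, d) = 9*(⅑) = 1)
a(l, C) = l + C*l
y(H) = 260 + 2*H² + 2*H*(1 + 2*H²) (y(H) = 2*((H² + ((H² + H*H) + 1)*H) + 130) = 2*((H² + ((H² + H²) + 1)*H) + 130) = 2*((H² + (2*H² + 1)*H) + 130) = 2*((H² + (1 + 2*H²)*H) + 130) = 2*((H² + H*(1 + 2*H²)) + 130) = 2*(130 + H² + H*(1 + 2*H²)) = 260 + 2*H² + 2*H*(1 + 2*H²))
y(-61) - a(-69, -58) = (260 + 2*(-61) + 2*(-61)² + 4*(-61)³) - (-69)*(1 - 58) = (260 - 122 + 2*3721 + 4*(-226981)) - (-69)*(-57) = (260 - 122 + 7442 - 907924) - 1*3933 = -900344 - 3933 = -904277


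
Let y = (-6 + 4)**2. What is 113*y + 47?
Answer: 499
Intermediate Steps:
y = 4 (y = (-2)**2 = 4)
113*y + 47 = 113*4 + 47 = 452 + 47 = 499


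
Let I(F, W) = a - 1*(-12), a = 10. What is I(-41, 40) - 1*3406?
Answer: -3384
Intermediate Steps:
I(F, W) = 22 (I(F, W) = 10 - 1*(-12) = 10 + 12 = 22)
I(-41, 40) - 1*3406 = 22 - 1*3406 = 22 - 3406 = -3384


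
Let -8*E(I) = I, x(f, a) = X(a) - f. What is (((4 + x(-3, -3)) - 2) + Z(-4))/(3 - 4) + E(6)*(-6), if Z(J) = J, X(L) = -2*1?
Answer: 11/2 ≈ 5.5000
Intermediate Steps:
X(L) = -2
x(f, a) = -2 - f
E(I) = -I/8
(((4 + x(-3, -3)) - 2) + Z(-4))/(3 - 4) + E(6)*(-6) = (((4 + (-2 - 1*(-3))) - 2) - 4)/(3 - 4) - ⅛*6*(-6) = (((4 + (-2 + 3)) - 2) - 4)/(-1) - ¾*(-6) = (((4 + 1) - 2) - 4)*(-1) + 9/2 = ((5 - 2) - 4)*(-1) + 9/2 = (3 - 4)*(-1) + 9/2 = -1*(-1) + 9/2 = 1 + 9/2 = 11/2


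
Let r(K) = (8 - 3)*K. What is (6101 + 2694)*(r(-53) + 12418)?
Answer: 106885635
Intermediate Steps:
r(K) = 5*K
(6101 + 2694)*(r(-53) + 12418) = (6101 + 2694)*(5*(-53) + 12418) = 8795*(-265 + 12418) = 8795*12153 = 106885635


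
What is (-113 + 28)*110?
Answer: -9350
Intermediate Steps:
(-113 + 28)*110 = -85*110 = -9350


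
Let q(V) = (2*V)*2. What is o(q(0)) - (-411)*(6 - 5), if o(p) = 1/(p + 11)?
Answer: 4522/11 ≈ 411.09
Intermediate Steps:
q(V) = 4*V
o(p) = 1/(11 + p)
o(q(0)) - (-411)*(6 - 5) = 1/(11 + 4*0) - (-411)*(6 - 5) = 1/(11 + 0) - (-411) = 1/11 - 137*(-3) = 1/11 + 411 = 4522/11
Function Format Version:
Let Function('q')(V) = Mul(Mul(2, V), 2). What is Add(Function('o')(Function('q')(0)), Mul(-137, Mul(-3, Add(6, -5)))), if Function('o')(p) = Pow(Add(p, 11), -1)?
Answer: Rational(4522, 11) ≈ 411.09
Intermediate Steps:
Function('q')(V) = Mul(4, V)
Function('o')(p) = Pow(Add(11, p), -1)
Add(Function('o')(Function('q')(0)), Mul(-137, Mul(-3, Add(6, -5)))) = Add(Pow(Add(11, Mul(4, 0)), -1), Mul(-137, Mul(-3, Add(6, -5)))) = Add(Pow(Add(11, 0), -1), Mul(-137, Mul(-3, 1))) = Add(Pow(11, -1), Mul(-137, -3)) = Add(Rational(1, 11), 411) = Rational(4522, 11)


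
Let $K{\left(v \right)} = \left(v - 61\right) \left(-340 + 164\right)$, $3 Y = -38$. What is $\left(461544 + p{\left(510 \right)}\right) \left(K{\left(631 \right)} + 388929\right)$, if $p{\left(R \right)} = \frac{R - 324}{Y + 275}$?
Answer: $\frac{104833088100774}{787} \approx 1.3321 \cdot 10^{11}$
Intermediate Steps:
$Y = - \frac{38}{3}$ ($Y = \frac{1}{3} \left(-38\right) = - \frac{38}{3} \approx -12.667$)
$K{\left(v \right)} = 10736 - 176 v$ ($K{\left(v \right)} = \left(-61 + v\right) \left(-176\right) = 10736 - 176 v$)
$p{\left(R \right)} = - \frac{972}{787} + \frac{3 R}{787}$ ($p{\left(R \right)} = \frac{R - 324}{- \frac{38}{3} + 275} = \frac{-324 + R}{\frac{787}{3}} = \left(-324 + R\right) \frac{3}{787} = - \frac{972}{787} + \frac{3 R}{787}$)
$\left(461544 + p{\left(510 \right)}\right) \left(K{\left(631 \right)} + 388929\right) = \left(461544 + \left(- \frac{972}{787} + \frac{3}{787} \cdot 510\right)\right) \left(\left(10736 - 111056\right) + 388929\right) = \left(461544 + \left(- \frac{972}{787} + \frac{1530}{787}\right)\right) \left(\left(10736 - 111056\right) + 388929\right) = \left(461544 + \frac{558}{787}\right) \left(-100320 + 388929\right) = \frac{363235686}{787} \cdot 288609 = \frac{104833088100774}{787}$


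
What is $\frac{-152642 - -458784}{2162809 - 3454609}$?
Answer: $- \frac{153071}{645900} \approx -0.23699$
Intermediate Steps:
$\frac{-152642 - -458784}{2162809 - 3454609} = \frac{-152642 + 458784}{-1291800} = 306142 \left(- \frac{1}{1291800}\right) = - \frac{153071}{645900}$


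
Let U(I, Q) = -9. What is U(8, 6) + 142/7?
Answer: 79/7 ≈ 11.286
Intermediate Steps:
U(8, 6) + 142/7 = -9 + 142/7 = 79/7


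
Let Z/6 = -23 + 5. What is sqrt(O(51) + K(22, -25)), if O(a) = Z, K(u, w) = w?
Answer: I*sqrt(133) ≈ 11.533*I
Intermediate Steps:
Z = -108 (Z = 6*(-23 + 5) = 6*(-18) = -108)
O(a) = -108
sqrt(O(51) + K(22, -25)) = sqrt(-108 - 25) = sqrt(-133) = I*sqrt(133)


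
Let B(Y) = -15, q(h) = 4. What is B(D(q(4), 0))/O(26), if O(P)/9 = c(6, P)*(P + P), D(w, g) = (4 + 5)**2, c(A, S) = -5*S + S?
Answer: 5/16224 ≈ 0.00030819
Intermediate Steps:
c(A, S) = -4*S
D(w, g) = 81 (D(w, g) = 9**2 = 81)
O(P) = -72*P**2 (O(P) = 9*((-4*P)*(P + P)) = 9*((-4*P)*(2*P)) = 9*(-8*P**2) = -72*P**2)
B(D(q(4), 0))/O(26) = -15/((-72*26**2)) = -15/((-72*676)) = -15/(-48672) = -15*(-1/48672) = 5/16224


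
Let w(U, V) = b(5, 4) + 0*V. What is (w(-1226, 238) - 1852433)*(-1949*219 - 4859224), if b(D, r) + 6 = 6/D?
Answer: 9792088094879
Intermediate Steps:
b(D, r) = -6 + 6/D
w(U, V) = -24/5 (w(U, V) = (-6 + 6/5) + 0*V = (-6 + 6*(1/5)) + 0 = (-6 + 6/5) + 0 = -24/5 + 0 = -24/5)
(w(-1226, 238) - 1852433)*(-1949*219 - 4859224) = (-24/5 - 1852433)*(-1949*219 - 4859224) = -9262189*(-426831 - 4859224)/5 = -9262189/5*(-5286055) = 9792088094879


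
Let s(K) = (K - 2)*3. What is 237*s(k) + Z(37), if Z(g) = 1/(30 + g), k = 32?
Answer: 1429111/67 ≈ 21330.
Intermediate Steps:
s(K) = -6 + 3*K (s(K) = (-2 + K)*3 = -6 + 3*K)
237*s(k) + Z(37) = 237*(-6 + 3*32) + 1/(30 + 37) = 237*(-6 + 96) + 1/67 = 237*90 + 1/67 = 21330 + 1/67 = 1429111/67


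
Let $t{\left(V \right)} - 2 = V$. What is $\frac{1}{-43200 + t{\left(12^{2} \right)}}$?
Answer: $- \frac{1}{43054} \approx -2.3227 \cdot 10^{-5}$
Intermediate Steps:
$t{\left(V \right)} = 2 + V$
$\frac{1}{-43200 + t{\left(12^{2} \right)}} = \frac{1}{-43200 + \left(2 + 12^{2}\right)} = \frac{1}{-43200 + \left(2 + 144\right)} = \frac{1}{-43200 + 146} = \frac{1}{-43054} = - \frac{1}{43054}$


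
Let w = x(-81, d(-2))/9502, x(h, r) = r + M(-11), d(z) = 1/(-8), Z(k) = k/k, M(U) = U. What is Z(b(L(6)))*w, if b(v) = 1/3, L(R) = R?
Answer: -89/76016 ≈ -0.0011708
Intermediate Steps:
b(v) = 1/3
Z(k) = 1
d(z) = -1/8
x(h, r) = -11 + r (x(h, r) = r - 11 = -11 + r)
w = -89/76016 (w = (-11 - 1/8)/9502 = -89/8*1/9502 = -89/76016 ≈ -0.0011708)
Z(b(L(6)))*w = 1*(-89/76016) = -89/76016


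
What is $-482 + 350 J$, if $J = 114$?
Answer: $39418$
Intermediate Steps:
$-482 + 350 J = -482 + 350 \cdot 114 = -482 + 39900 = 39418$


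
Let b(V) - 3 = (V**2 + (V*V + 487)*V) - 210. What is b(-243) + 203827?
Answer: -14204579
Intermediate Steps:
b(V) = -207 + V**2 + V*(487 + V**2) (b(V) = 3 + ((V**2 + (V*V + 487)*V) - 210) = 3 + ((V**2 + (V**2 + 487)*V) - 210) = 3 + ((V**2 + (487 + V**2)*V) - 210) = 3 + ((V**2 + V*(487 + V**2)) - 210) = 3 + (-210 + V**2 + V*(487 + V**2)) = -207 + V**2 + V*(487 + V**2))
b(-243) + 203827 = (-207 + (-243)**2 + (-243)**3 + 487*(-243)) + 203827 = (-207 + 59049 - 14348907 - 118341) + 203827 = -14408406 + 203827 = -14204579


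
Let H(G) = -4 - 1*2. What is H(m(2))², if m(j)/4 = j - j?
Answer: 36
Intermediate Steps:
m(j) = 0 (m(j) = 4*(j - j) = 4*0 = 0)
H(G) = -6 (H(G) = -4 - 2 = -6)
H(m(2))² = (-6)² = 36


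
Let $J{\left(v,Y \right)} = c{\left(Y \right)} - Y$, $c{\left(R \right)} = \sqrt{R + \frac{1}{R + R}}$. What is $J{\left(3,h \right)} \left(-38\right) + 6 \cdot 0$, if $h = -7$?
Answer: $-266 - \frac{57 i \sqrt{154}}{7} \approx -266.0 - 101.05 i$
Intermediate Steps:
$c{\left(R \right)} = \sqrt{R + \frac{1}{2 R}}$
$J{\left(v,Y \right)} = \frac{\sqrt{\frac{2}{Y} + 4 Y}}{2} - Y$
$J{\left(3,h \right)} \left(-38\right) + 6 \cdot 0 = \left(\frac{\sqrt{\frac{2}{-7} + 4 \left(-7\right)}}{2} - -7\right) \left(-38\right) + 6 \cdot 0 = \left(\frac{\sqrt{2 \left(- \frac{1}{7}\right) - 28}}{2} + 7\right) \left(-38\right) + 0 = \left(\frac{\sqrt{- \frac{2}{7} - 28}}{2} + 7\right) \left(-38\right) + 0 = \left(\frac{\sqrt{- \frac{198}{7}}}{2} + 7\right) \left(-38\right) + 0 = \left(\frac{\frac{3}{7} i \sqrt{154}}{2} + 7\right) \left(-38\right) + 0 = \left(\frac{3 i \sqrt{154}}{14} + 7\right) \left(-38\right) + 0 = \left(7 + \frac{3 i \sqrt{154}}{14}\right) \left(-38\right) + 0 = \left(-266 - \frac{57 i \sqrt{154}}{7}\right) + 0 = -266 - \frac{57 i \sqrt{154}}{7}$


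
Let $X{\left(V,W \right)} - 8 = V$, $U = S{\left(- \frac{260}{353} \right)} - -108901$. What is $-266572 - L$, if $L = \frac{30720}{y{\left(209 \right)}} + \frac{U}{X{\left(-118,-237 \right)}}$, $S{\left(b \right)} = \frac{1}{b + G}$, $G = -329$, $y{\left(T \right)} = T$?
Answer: $- \frac{2938355290292}{11057715} \approx -2.6573 \cdot 10^{5}$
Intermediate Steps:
$S{\left(b \right)} = \frac{1}{-329 + b}$ ($S{\left(b \right)} = \frac{1}{b - 329} = \frac{1}{-329 + b}$)
$U = \frac{12675749344}{116397}$ ($U = \frac{1}{-329 - \frac{260}{353}} - -108901 = \frac{1}{-329 - \frac{260}{353}} + 108901 = \frac{1}{- \frac{116397}{353}} + 108901 = - \frac{353}{116397} + 108901 = \frac{12675749344}{116397} \approx 1.089 \cdot 10^{5}$)
$X{\left(V,W \right)} = 8 + V$
$L = - \frac{9321912688}{11057715}$ ($L = \frac{30720}{209} + \frac{12675749344}{116397 \left(8 - 118\right)} = 30720 \cdot \frac{1}{209} + \frac{12675749344}{116397 \left(-110\right)} = \frac{30720}{209} + \frac{12675749344}{116397} \left(- \frac{1}{110}\right) = \frac{30720}{209} - \frac{6337874672}{6401835} = - \frac{9321912688}{11057715} \approx -843.02$)
$-266572 - L = -266572 - - \frac{9321912688}{11057715} = -266572 + \frac{9321912688}{11057715} = - \frac{2938355290292}{11057715}$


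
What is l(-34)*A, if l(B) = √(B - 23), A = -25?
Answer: -25*I*√57 ≈ -188.75*I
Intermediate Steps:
l(B) = √(-23 + B)
l(-34)*A = √(-23 - 34)*(-25) = √(-57)*(-25) = (I*√57)*(-25) = -25*I*√57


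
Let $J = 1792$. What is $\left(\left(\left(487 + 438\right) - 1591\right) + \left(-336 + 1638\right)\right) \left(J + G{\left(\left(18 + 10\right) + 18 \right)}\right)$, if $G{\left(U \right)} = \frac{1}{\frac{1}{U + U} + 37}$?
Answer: $\frac{1293592624}{1135} \approx 1.1397 \cdot 10^{6}$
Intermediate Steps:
$G{\left(U \right)} = \frac{1}{37 + \frac{1}{2 U}}$ ($G{\left(U \right)} = \frac{1}{\frac{1}{2 U} + 37} = \frac{1}{37 + \frac{1}{2 U}}$)
$\left(\left(\left(487 + 438\right) - 1591\right) + \left(-336 + 1638\right)\right) \left(J + G{\left(\left(18 + 10\right) + 18 \right)}\right) = \left(\left(\left(487 + 438\right) - 1591\right) + \left(-336 + 1638\right)\right) \left(1792 + \frac{2 \left(\left(18 + 10\right) + 18\right)}{1 + 74 \left(\left(18 + 10\right) + 18\right)}\right) = \left(\left(925 - 1591\right) + 1302\right) \left(1792 + \frac{2 \left(28 + 18\right)}{1 + 74 \left(28 + 18\right)}\right) = \left(-666 + 1302\right) \left(1792 + 2 \cdot 46 \frac{1}{1 + 74 \cdot 46}\right) = 636 \left(1792 + 2 \cdot 46 \frac{1}{1 + 3404}\right) = 636 \left(1792 + 2 \cdot 46 \cdot \frac{1}{3405}\right) = 636 \left(1792 + \frac{92}{3405}\right) = 636 \cdot \frac{6101852}{3405} = \frac{1293592624}{1135}$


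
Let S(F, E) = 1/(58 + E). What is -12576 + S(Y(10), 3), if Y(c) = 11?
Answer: -767135/61 ≈ -12576.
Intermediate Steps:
-12576 + S(Y(10), 3) = -12576 + 1/(58 + 3) = -12576 + 1/61 = -767135/61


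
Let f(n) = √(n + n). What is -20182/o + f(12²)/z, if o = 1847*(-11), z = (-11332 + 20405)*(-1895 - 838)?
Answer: 20182/20317 - 4*√2/8265503 ≈ 0.99335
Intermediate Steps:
f(n) = √2*√n (f(n) = √(2*n) = √2*√n)
z = -24796509 (z = 9073*(-2733) = -24796509)
o = -20317
-20182/o + f(12²)/z = -20182/(-20317) + (√2*√(12²))/(-24796509) = -20182*(-1/20317) + (√2*√144)*(-1/24796509) = 20182/20317 + (√2*12)*(-1/24796509) = 20182/20317 + (12*√2)*(-1/24796509) = 20182/20317 - 4*√2/8265503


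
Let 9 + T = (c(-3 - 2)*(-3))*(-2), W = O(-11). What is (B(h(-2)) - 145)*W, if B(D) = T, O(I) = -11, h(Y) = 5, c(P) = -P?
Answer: 1364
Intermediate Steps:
W = -11
T = 21 (T = -9 + (-(-3 - 2)*(-3))*(-2) = -9 + (-1*(-5)*(-3))*(-2) = -9 + (5*(-3))*(-2) = -9 - 15*(-2) = -9 + 30 = 21)
B(D) = 21
(B(h(-2)) - 145)*W = (21 - 145)*(-11) = -124*(-11) = 1364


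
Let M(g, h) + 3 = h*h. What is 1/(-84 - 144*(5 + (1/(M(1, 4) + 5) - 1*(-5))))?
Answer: -1/1532 ≈ -0.00065274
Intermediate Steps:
M(g, h) = -3 + h² (M(g, h) = -3 + h*h = -3 + h²)
1/(-84 - 144*(5 + (1/(M(1, 4) + 5) - 1*(-5)))) = 1/(-84 - 144*(5 + (1/((-3 + 4²) + 5) - 1*(-5)))) = 1/(-84 - 144*(5 + (1/((-3 + 16) + 5) + 5))) = 1/(-84 - 144*(5 + (1/(13 + 5) + 5))) = 1/(-84 - 144*(5 + (1/18 + 5))) = 1/(-84 - 144*(5 + 91/18)) = 1/(-84 - 144*181/18) = 1/(-84 - 1448) = 1/(-1532) = -1/1532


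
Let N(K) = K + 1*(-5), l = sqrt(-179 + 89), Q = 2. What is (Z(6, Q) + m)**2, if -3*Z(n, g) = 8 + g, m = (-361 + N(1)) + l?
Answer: 1220215/9 - 2210*I*sqrt(10) ≈ 1.3558e+5 - 6988.6*I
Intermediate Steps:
l = 3*I*sqrt(10) (l = sqrt(-90) = 3*I*sqrt(10) ≈ 9.4868*I)
N(K) = -5 + K (N(K) = K - 5 = -5 + K)
m = -365 + 3*I*sqrt(10) (m = (-361 + (-5 + 1)) + 3*I*sqrt(10) = (-361 - 4) + 3*I*sqrt(10) = -365 + 3*I*sqrt(10) ≈ -365.0 + 9.4868*I)
Z(n, g) = -8/3 - g/3 (Z(n, g) = -(8 + g)/3 = -8/3 - g/3)
(Z(6, Q) + m)**2 = ((-8/3 - 1/3*2) + (-365 + 3*I*sqrt(10)))**2 = ((-8/3 - 2/3) + (-365 + 3*I*sqrt(10)))**2 = (-10/3 + (-365 + 3*I*sqrt(10)))**2 = (-1105/3 + 3*I*sqrt(10))**2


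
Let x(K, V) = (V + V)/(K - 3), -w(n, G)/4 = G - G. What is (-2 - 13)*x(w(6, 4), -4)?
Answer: -40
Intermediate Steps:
w(n, G) = 0 (w(n, G) = -4*(G - G) = -4*0 = 0)
x(K, V) = 2*V/(-3 + K) (x(K, V) = (2*V)/(-3 + K) = 2*V/(-3 + K))
(-2 - 13)*x(w(6, 4), -4) = (-2 - 13)*(2*(-4)/(-3 + 0)) = -30*(-4)/(-3) = -30*(-4)*(-1)/3 = -15*8/3 = -40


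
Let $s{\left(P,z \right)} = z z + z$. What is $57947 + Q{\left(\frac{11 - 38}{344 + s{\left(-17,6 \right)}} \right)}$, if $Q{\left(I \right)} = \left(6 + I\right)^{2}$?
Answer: $\frac{8639110733}{148996} \approx 57982.0$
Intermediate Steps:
$s{\left(P,z \right)} = z + z^{2}$ ($s{\left(P,z \right)} = z^{2} + z = z + z^{2}$)
$57947 + Q{\left(\frac{11 - 38}{344 + s{\left(-17,6 \right)}} \right)} = 57947 + \left(6 + \frac{11 - 38}{344 + 6 \left(1 + 6\right)}\right)^{2} = 57947 + \left(6 - \frac{27}{344 + 6 \cdot 7}\right)^{2} = 57947 + \left(6 - \frac{27}{344 + 42}\right)^{2} = 57947 + \left(6 - \frac{27}{386}\right)^{2} = 57947 + \left(\frac{2289}{386}\right)^{2} = 57947 + \frac{5239521}{148996} = \frac{8639110733}{148996}$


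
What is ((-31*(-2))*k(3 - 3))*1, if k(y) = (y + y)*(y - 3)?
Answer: 0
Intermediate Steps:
k(y) = 2*y*(-3 + y) (k(y) = (2*y)*(-3 + y) = 2*y*(-3 + y))
((-31*(-2))*k(3 - 3))*1 = ((-31*(-2))*(2*(3 - 3)*(-3 + (3 - 3))))*1 = (62*(2*0*(-3 + 0)))*1 = (62*(2*0*(-3)))*1 = (62*0)*1 = 0*1 = 0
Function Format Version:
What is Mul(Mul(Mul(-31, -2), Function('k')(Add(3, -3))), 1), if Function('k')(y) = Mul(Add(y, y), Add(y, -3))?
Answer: 0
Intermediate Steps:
Function('k')(y) = Mul(2, y, Add(-3, y)) (Function('k')(y) = Mul(Mul(2, y), Add(-3, y)) = Mul(2, y, Add(-3, y)))
Mul(Mul(Mul(-31, -2), Function('k')(Add(3, -3))), 1) = Mul(Mul(Mul(-31, -2), Mul(2, Add(3, -3), Add(-3, Add(3, -3)))), 1) = Mul(Mul(62, Mul(2, 0, Add(-3, 0))), 1) = Mul(Mul(62, Mul(2, 0, -3)), 1) = Mul(Mul(62, 0), 1) = Mul(0, 1) = 0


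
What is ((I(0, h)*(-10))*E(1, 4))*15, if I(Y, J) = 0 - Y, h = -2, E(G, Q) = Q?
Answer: 0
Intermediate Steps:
I(Y, J) = -Y
((I(0, h)*(-10))*E(1, 4))*15 = ((-1*0*(-10))*4)*15 = ((0*(-10))*4)*15 = (0*4)*15 = 0*15 = 0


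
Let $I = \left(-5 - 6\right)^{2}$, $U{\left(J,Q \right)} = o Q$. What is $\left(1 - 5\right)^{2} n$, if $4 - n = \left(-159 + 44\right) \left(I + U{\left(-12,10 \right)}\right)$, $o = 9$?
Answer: $388304$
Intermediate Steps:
$U{\left(J,Q \right)} = 9 Q$
$I = 121$ ($I = \left(-11\right)^{2} = 121$)
$n = 24269$ ($n = 4 - \left(-159 + 44\right) \left(121 + 9 \cdot 10\right) = 4 - - 115 \left(121 + 90\right) = 4 - \left(-115\right) 211 = 4 - -24265 = 4 + 24265 = 24269$)
$\left(1 - 5\right)^{2} n = \left(1 - 5\right)^{2} \cdot 24269 = \left(-4\right)^{2} \cdot 24269 = 16 \cdot 24269 = 388304$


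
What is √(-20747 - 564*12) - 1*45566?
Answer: -45566 + I*√27515 ≈ -45566.0 + 165.88*I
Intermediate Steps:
√(-20747 - 564*12) - 1*45566 = √(-20747 - 6768) - 45566 = √(-27515) - 45566 = I*√27515 - 45566 = -45566 + I*√27515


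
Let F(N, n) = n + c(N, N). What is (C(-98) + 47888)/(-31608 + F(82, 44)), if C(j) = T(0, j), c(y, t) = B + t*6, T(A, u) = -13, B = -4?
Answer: -47875/31076 ≈ -1.5406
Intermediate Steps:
c(y, t) = -4 + 6*t (c(y, t) = -4 + t*6 = -4 + 6*t)
F(N, n) = -4 + n + 6*N (F(N, n) = n + (-4 + 6*N) = -4 + n + 6*N)
C(j) = -13
(C(-98) + 47888)/(-31608 + F(82, 44)) = (-13 + 47888)/(-31608 + (-4 + 44 + 6*82)) = 47875/(-31608 + (-4 + 44 + 492)) = 47875/(-31608 + 532) = 47875/(-31076) = 47875*(-1/31076) = -47875/31076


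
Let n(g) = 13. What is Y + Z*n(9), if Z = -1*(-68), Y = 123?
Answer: 1007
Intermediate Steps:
Z = 68
Y + Z*n(9) = 123 + 68*13 = 123 + 884 = 1007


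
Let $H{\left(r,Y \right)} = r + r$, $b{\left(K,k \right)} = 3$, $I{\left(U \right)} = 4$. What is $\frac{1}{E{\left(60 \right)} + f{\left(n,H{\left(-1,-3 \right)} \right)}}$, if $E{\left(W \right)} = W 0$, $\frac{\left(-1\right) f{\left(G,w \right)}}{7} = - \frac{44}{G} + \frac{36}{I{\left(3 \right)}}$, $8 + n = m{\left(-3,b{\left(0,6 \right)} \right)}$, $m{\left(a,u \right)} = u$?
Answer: $- \frac{5}{623} \approx -0.0080257$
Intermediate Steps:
$n = -5$ ($n = -8 + 3 = -5$)
$H{\left(r,Y \right)} = 2 r$
$f{\left(G,w \right)} = -63 + \frac{308}{G}$ ($f{\left(G,w \right)} = - 7 \left(- \frac{44}{G} + \frac{36}{4}\right) = - 7 \left(- \frac{44}{G} + 36 \cdot \frac{1}{4}\right) = - 7 \left(- \frac{44}{G} + 9\right) = - 7 \left(9 - \frac{44}{G}\right) = -63 + \frac{308}{G}$)
$E{\left(W \right)} = 0$
$\frac{1}{E{\left(60 \right)} + f{\left(n,H{\left(-1,-3 \right)} \right)}} = \frac{1}{0 - \left(63 - \frac{308}{-5}\right)} = \frac{1}{0 + \left(-63 + 308 \left(- \frac{1}{5}\right)\right)} = \frac{1}{0 - \frac{623}{5}} = \frac{1}{- \frac{623}{5}} = - \frac{5}{623}$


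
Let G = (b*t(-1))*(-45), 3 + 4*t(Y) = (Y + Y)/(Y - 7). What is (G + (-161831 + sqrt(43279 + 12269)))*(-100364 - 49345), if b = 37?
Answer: 384898994529/16 - 898254*sqrt(1543) ≈ 2.4021e+10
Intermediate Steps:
t(Y) = -3/4 + Y/(2*(-7 + Y)) (t(Y) = -3/4 + ((Y + Y)/(Y - 7))/4 = -3/4 + ((2*Y)/(-7 + Y))/4 = -3/4 + (2*Y/(-7 + Y))/4 = -3/4 + Y/(2*(-7 + Y)))
G = 18315/16 (G = (37*((21 - 1*(-1))/(4*(-7 - 1))))*(-45) = (37*((1/4)*(21 + 1)/(-8)))*(-45) = (37*((1/4)*(-1/8)*22))*(-45) = (37*(-11/16))*(-45) = -407/16*(-45) = 18315/16 ≈ 1144.7)
(G + (-161831 + sqrt(43279 + 12269)))*(-100364 - 49345) = (18315/16 + (-161831 + sqrt(43279 + 12269)))*(-100364 - 49345) = (18315/16 + (-161831 + sqrt(55548)))*(-149709) = (18315/16 + (-161831 + 6*sqrt(1543)))*(-149709) = (-2570981/16 + 6*sqrt(1543))*(-149709) = 384898994529/16 - 898254*sqrt(1543)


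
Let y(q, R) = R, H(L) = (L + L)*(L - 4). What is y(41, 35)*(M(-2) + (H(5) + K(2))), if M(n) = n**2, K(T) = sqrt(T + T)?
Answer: 560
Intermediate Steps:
H(L) = 2*L*(-4 + L) (H(L) = (2*L)*(-4 + L) = 2*L*(-4 + L))
K(T) = sqrt(2)*sqrt(T) (K(T) = sqrt(2*T) = sqrt(2)*sqrt(T))
y(41, 35)*(M(-2) + (H(5) + K(2))) = 35*((-2)**2 + (2*5*(-4 + 5) + sqrt(2)*sqrt(2))) = 35*(4 + (2*5*1 + 2)) = 35*(4 + (10 + 2)) = 35*(4 + 12) = 35*16 = 560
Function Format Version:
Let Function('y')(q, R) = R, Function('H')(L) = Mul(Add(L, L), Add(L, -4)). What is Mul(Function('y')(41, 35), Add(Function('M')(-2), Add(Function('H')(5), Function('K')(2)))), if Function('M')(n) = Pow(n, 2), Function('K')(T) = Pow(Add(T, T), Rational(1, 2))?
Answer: 560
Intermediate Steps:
Function('H')(L) = Mul(2, L, Add(-4, L)) (Function('H')(L) = Mul(Mul(2, L), Add(-4, L)) = Mul(2, L, Add(-4, L)))
Function('K')(T) = Mul(Pow(2, Rational(1, 2)), Pow(T, Rational(1, 2))) (Function('K')(T) = Pow(Mul(2, T), Rational(1, 2)) = Mul(Pow(2, Rational(1, 2)), Pow(T, Rational(1, 2))))
Mul(Function('y')(41, 35), Add(Function('M')(-2), Add(Function('H')(5), Function('K')(2)))) = Mul(35, Add(Pow(-2, 2), Add(Mul(2, 5, Add(-4, 5)), Mul(Pow(2, Rational(1, 2)), Pow(2, Rational(1, 2)))))) = Mul(35, Add(4, Add(Mul(2, 5, 1), 2))) = Mul(35, Add(4, Add(10, 2))) = Mul(35, Add(4, 12)) = Mul(35, 16) = 560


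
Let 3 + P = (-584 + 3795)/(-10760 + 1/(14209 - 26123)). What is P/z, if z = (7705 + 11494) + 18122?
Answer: -422839777/4784352196761 ≈ -8.8380e-5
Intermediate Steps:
z = 37321 (z = 19199 + 18122 = 37321)
P = -422839777/128194641 (P = -3 + (-584 + 3795)/(-10760 + 1/(14209 - 26123)) = -3 + 3211/(-10760 + 1/(-11914)) = -3 + 3211/(-10760 - 1/11914) = -3 + 3211/(-128194641/11914) = -3 + 3211*(-11914/128194641) = -3 - 38255854/128194641 = -422839777/128194641 ≈ -3.2984)
P/z = -422839777/128194641/37321 = -422839777/128194641*1/37321 = -422839777/4784352196761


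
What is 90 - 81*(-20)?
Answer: 1710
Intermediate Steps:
90 - 81*(-20) = 90 + 1620 = 1710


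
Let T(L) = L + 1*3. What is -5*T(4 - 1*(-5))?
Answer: -60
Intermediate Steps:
T(L) = 3 + L (T(L) = L + 3 = 3 + L)
-5*T(4 - 1*(-5)) = -5*(3 + (4 - 1*(-5))) = -5*(3 + (4 + 5)) = -5*(3 + 9) = -5*12 = -60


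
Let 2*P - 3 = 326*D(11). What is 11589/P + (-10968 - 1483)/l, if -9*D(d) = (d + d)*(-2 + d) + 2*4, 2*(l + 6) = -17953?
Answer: -2075888572/1205972485 ≈ -1.7213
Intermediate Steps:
l = -17965/2 (l = -6 + (½)*(-17953) = -6 - 17953/2 = -17965/2 ≈ -8982.5)
D(d) = -8/9 - 2*d*(-2 + d)/9 (D(d) = -((d + d)*(-2 + d) + 2*4)/9 = -((2*d)*(-2 + d) + 8)/9 = -(2*d*(-2 + d) + 8)/9 = -(8 + 2*d*(-2 + d))/9 = -8/9 - 2*d*(-2 + d)/9)
P = -67129/18 (P = 3/2 + (326*(-8/9 - 2/9*11² + (4/9)*11))/2 = 3/2 + (326*(-8/9 - 2/9*121 + 44/9))/2 = 3/2 + (326*(-8/9 - 242/9 + 44/9))/2 = 3/2 + (326*(-206/9))/2 = 3/2 + (½)*(-67156/9) = 3/2 - 33578/9 = -67129/18 ≈ -3729.4)
11589/P + (-10968 - 1483)/l = 11589/(-67129/18) + (-10968 - 1483)/(-17965/2) = 11589*(-18/67129) - 12451*(-2/17965) = -208602/67129 + 24902/17965 = -2075888572/1205972485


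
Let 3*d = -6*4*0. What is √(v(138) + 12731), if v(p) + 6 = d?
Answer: 5*√509 ≈ 112.81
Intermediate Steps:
d = 0 (d = (-6*4*0)/3 = (-24*0)/3 = (⅓)*0 = 0)
v(p) = -6 (v(p) = -6 + 0 = -6)
√(v(138) + 12731) = √(-6 + 12731) = √12725 = 5*√509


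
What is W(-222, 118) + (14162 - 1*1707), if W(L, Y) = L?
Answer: 12233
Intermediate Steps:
W(-222, 118) + (14162 - 1*1707) = -222 + (14162 - 1*1707) = -222 + (14162 - 1707) = -222 + 12455 = 12233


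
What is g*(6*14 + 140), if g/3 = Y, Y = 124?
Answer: 83328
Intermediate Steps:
g = 372 (g = 3*124 = 372)
g*(6*14 + 140) = 372*(6*14 + 140) = 372*(84 + 140) = 372*224 = 83328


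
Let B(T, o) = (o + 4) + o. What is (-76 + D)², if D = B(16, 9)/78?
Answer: 8720209/1521 ≈ 5733.2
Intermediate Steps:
B(T, o) = 4 + 2*o (B(T, o) = (4 + o) + o = 4 + 2*o)
D = 11/39 (D = (4 + 2*9)/78 = (4 + 18)*(1/78) = 22*(1/78) = 11/39 ≈ 0.28205)
(-76 + D)² = (-76 + 11/39)² = (-2953/39)² = 8720209/1521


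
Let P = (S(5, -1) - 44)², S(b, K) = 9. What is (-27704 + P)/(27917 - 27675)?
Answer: -26479/242 ≈ -109.42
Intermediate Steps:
P = 1225 (P = (9 - 44)² = (-35)² = 1225)
(-27704 + P)/(27917 - 27675) = (-27704 + 1225)/(27917 - 27675) = -26479/242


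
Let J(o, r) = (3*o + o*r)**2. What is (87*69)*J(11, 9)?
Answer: 104596272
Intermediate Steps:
(87*69)*J(11, 9) = (87*69)*(11**2*(3 + 9)**2) = 6003*(121*12**2) = 6003*(121*144) = 6003*17424 = 104596272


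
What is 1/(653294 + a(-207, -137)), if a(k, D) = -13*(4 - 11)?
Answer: 1/653385 ≈ 1.5305e-6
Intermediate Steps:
a(k, D) = 91 (a(k, D) = -13*(-7) = 91)
1/(653294 + a(-207, -137)) = 1/(653294 + 91) = 1/653385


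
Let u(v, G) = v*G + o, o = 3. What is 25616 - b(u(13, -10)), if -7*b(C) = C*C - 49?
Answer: 195392/7 ≈ 27913.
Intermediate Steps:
u(v, G) = 3 + G*v (u(v, G) = v*G + 3 = G*v + 3 = 3 + G*v)
b(C) = 7 - C**2/7 (b(C) = -(C*C - 49)/7 = -(C**2 - 49)/7 = -(-49 + C**2)/7 = 7 - C**2/7)
25616 - b(u(13, -10)) = 25616 - (7 - (3 - 10*13)**2/7) = 25616 - (7 - (3 - 130)**2/7) = 25616 - (7 - 1/7*(-127)**2) = 25616 - (7 - 1/7*16129) = 25616 - (7 - 16129/7) = 25616 - 1*(-16080/7) = 25616 + 16080/7 = 195392/7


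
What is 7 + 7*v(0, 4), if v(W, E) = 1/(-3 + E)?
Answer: 14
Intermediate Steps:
7 + 7*v(0, 4) = 7 + 7/(-3 + 4) = 7 + 7/1 = 7 + 7*1 = 7 + 7 = 14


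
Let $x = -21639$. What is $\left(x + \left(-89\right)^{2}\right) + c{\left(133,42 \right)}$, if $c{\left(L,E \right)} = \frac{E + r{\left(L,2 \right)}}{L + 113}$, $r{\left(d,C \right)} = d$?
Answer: $- \frac{3374453}{246} \approx -13717.0$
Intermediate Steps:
$c{\left(L,E \right)} = \frac{E + L}{113 + L}$ ($c{\left(L,E \right)} = \frac{E + L}{L + 113} = \frac{E + L}{113 + L}$)
$\left(x + \left(-89\right)^{2}\right) + c{\left(133,42 \right)} = \left(-21639 + \left(-89\right)^{2}\right) + \frac{42 + 133}{113 + 133} = \left(-21639 + 7921\right) + \frac{1}{246} \cdot 175 = -13718 + \frac{1}{246} \cdot 175 = -13718 + \frac{175}{246} = - \frac{3374453}{246}$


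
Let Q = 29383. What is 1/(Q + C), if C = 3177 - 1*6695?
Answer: 1/25865 ≈ 3.8662e-5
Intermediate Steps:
C = -3518 (C = 3177 - 6695 = -3518)
1/(Q + C) = 1/(29383 - 3518) = 1/25865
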